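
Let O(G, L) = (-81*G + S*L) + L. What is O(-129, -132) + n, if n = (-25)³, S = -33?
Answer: -952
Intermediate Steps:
n = -15625
O(G, L) = -81*G - 32*L (O(G, L) = (-81*G - 33*L) + L = -81*G - 32*L)
O(-129, -132) + n = (-81*(-129) - 32*(-132)) - 15625 = (10449 + 4224) - 15625 = 14673 - 15625 = -952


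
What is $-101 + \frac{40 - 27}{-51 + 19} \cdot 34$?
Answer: $- \frac{1837}{16} \approx -114.81$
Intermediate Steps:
$-101 + \frac{40 - 27}{-51 + 19} \cdot 34 = -101 + \frac{13}{-32} \cdot 34 = -101 + 13 \left(- \frac{1}{32}\right) 34 = -101 - \frac{221}{16} = - \frac{1837}{16}$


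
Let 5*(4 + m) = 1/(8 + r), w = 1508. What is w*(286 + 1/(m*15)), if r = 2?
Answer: 257463856/597 ≈ 4.3126e+5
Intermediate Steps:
m = -199/50 (m = -4 + 1/(5*(8 + 2)) = -4 + (⅕)/10 = -4 + (⅕)*(⅒) = -4 + 1/50 = -199/50 ≈ -3.9800)
w*(286 + 1/(m*15)) = 1508*(286 + 1/(-199/50*15)) = 1508*(286 + 1/(-597/10)) = 1508*(286 - 10/597) = 1508*(170732/597) = 257463856/597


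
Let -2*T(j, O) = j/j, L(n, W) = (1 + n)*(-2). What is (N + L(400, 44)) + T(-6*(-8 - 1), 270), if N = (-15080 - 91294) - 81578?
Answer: -377509/2 ≈ -1.8875e+5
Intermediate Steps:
N = -187952 (N = -106374 - 81578 = -187952)
L(n, W) = -2 - 2*n
T(j, O) = -½ (T(j, O) = -j/(2*j) = -½*1 = -½)
(N + L(400, 44)) + T(-6*(-8 - 1), 270) = (-187952 + (-2 - 2*400)) - ½ = (-187952 + (-2 - 800)) - ½ = (-187952 - 802) - ½ = -188754 - ½ = -377509/2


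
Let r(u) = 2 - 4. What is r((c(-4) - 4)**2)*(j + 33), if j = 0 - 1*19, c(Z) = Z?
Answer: -28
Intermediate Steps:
r(u) = -2
j = -19 (j = 0 - 19 = -19)
r((c(-4) - 4)**2)*(j + 33) = -2*(-19 + 33) = -2*14 = -28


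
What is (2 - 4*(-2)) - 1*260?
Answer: -250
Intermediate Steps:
(2 - 4*(-2)) - 1*260 = (2 + 8) - 260 = 10 - 260 = -250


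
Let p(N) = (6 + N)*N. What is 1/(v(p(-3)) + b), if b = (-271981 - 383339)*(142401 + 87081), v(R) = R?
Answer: -1/150384144249 ≈ -6.6496e-12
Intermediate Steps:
p(N) = N*(6 + N)
b = -150384144240 (b = -655320*229482 = -150384144240)
1/(v(p(-3)) + b) = 1/(-3*(6 - 3) - 150384144240) = 1/(-3*3 - 150384144240) = 1/(-9 - 150384144240) = 1/(-150384144249) = -1/150384144249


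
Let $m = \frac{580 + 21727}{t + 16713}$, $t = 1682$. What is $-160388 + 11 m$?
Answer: $- \frac{2950091883}{18395} \approx -1.6037 \cdot 10^{5}$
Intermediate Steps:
$m = \frac{22307}{18395}$ ($m = \frac{580 + 21727}{1682 + 16713} = \frac{22307}{18395} \approx 1.2127$)
$-160388 + 11 m = -160388 + 11 \cdot \frac{22307}{18395} = -160388 + \frac{245377}{18395} = - \frac{2950091883}{18395}$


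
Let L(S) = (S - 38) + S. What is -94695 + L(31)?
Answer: -94671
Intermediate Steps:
L(S) = -38 + 2*S (L(S) = (-38 + S) + S = -38 + 2*S)
-94695 + L(31) = -94695 + (-38 + 2*31) = -94695 + (-38 + 62) = -94695 + 24 = -94671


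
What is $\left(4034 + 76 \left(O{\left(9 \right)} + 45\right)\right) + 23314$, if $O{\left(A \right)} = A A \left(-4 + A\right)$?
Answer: $61548$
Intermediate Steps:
$O{\left(A \right)} = A^{2} \left(-4 + A\right)$
$\left(4034 + 76 \left(O{\left(9 \right)} + 45\right)\right) + 23314 = \left(4034 + 76 \left(9^{2} \left(-4 + 9\right) + 45\right)\right) + 23314 = \left(4034 + 76 \left(81 \cdot 5 + 45\right)\right) + 23314 = \left(4034 + 76 \left(405 + 45\right)\right) + 23314 = \left(4034 + 76 \cdot 450\right) + 23314 = \left(4034 + 34200\right) + 23314 = 38234 + 23314 = 61548$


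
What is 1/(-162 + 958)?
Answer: 1/796 ≈ 0.0012563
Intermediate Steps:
1/(-162 + 958) = 1/796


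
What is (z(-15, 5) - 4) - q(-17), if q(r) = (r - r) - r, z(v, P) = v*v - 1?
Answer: 203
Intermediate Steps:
z(v, P) = -1 + v**2 (z(v, P) = v**2 - 1 = -1 + v**2)
q(r) = -r (q(r) = 0 - r = -r)
(z(-15, 5) - 4) - q(-17) = ((-1 + (-15)**2) - 4) - (-1)*(-17) = ((-1 + 225) - 4) - 1*17 = (224 - 4) - 17 = 220 - 17 = 203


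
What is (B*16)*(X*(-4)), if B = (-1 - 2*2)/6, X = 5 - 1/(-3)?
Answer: 2560/9 ≈ 284.44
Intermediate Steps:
X = 16/3 (X = 5 - 1*(-⅓) = 5 + ⅓ = 16/3 ≈ 5.3333)
B = -⅚ (B = (-1 - 4)*(⅙) = -5*⅙ = -⅚ ≈ -0.83333)
(B*16)*(X*(-4)) = (-⅚*16)*((16/3)*(-4)) = -40/3*(-64/3) = 2560/9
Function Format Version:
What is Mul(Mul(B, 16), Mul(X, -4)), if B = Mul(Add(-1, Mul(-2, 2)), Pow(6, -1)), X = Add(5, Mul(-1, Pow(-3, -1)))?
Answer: Rational(2560, 9) ≈ 284.44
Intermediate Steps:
X = Rational(16, 3) (X = Add(5, Mul(-1, Rational(-1, 3))) = Add(5, Rational(1, 3)) = Rational(16, 3) ≈ 5.3333)
B = Rational(-5, 6) (B = Mul(Add(-1, -4), Rational(1, 6)) = Mul(-5, Rational(1, 6)) = Rational(-5, 6) ≈ -0.83333)
Mul(Mul(B, 16), Mul(X, -4)) = Mul(Mul(Rational(-5, 6), 16), Mul(Rational(16, 3), -4)) = Mul(Rational(-40, 3), Rational(-64, 3)) = Rational(2560, 9)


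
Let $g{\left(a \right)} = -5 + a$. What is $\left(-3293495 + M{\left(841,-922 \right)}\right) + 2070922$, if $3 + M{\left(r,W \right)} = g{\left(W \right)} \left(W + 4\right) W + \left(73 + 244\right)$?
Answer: $-785831351$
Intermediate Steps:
$M{\left(r,W \right)} = 314 + W \left(-5 + W\right) \left(4 + W\right)$ ($M{\left(r,W \right)} = -3 + \left(\left(-5 + W\right) \left(W + 4\right) W + \left(73 + 244\right)\right) = -3 + \left(\left(-5 + W\right) \left(4 + W\right) W + 317\right) = -3 + \left(W \left(-5 + W\right) \left(4 + W\right) + 317\right) = -3 + \left(317 + W \left(-5 + W\right) \left(4 + W\right)\right) = 314 + W \left(-5 + W\right) \left(4 + W\right)$)
$\left(-3293495 + M{\left(841,-922 \right)}\right) + 2070922 = \left(-3293495 + \left(314 + \left(-922\right)^{3} - \left(-922\right)^{2} - -18440\right)\right) + 2070922 = \left(-3293495 + \left(314 - 783777448 - 850084 + 18440\right)\right) + 2070922 = \left(-3293495 - 784608778\right) + 2070922 = -787902273 + 2070922 = -785831351$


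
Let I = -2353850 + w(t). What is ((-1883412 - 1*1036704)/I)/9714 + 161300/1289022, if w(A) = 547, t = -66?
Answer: 307589977452596/2455585335459627 ≈ 0.12526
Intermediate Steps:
I = -2353303 (I = -2353850 + 547 = -2353303)
((-1883412 - 1*1036704)/I)/9714 + 161300/1289022 = ((-1883412 - 1*1036704)/(-2353303))/9714 + 161300/1289022 = ((-1883412 - 1036704)*(-1/2353303))*(1/9714) + 161300*(1/1289022) = -2920116*(-1/2353303)*(1/9714) + 80650/644511 = (2920116/2353303)*(1/9714) + 80650/644511 = 486686/3809997557 + 80650/644511 = 307589977452596/2455585335459627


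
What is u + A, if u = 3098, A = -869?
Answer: 2229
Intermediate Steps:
u + A = 3098 - 869 = 2229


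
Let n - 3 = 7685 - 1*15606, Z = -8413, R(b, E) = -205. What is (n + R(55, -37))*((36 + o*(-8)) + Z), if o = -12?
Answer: 67266563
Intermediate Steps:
n = -7918 (n = 3 + (7685 - 1*15606) = 3 + (7685 - 15606) = 3 - 7921 = -7918)
(n + R(55, -37))*((36 + o*(-8)) + Z) = (-7918 - 205)*((36 - 12*(-8)) - 8413) = -8123*((36 + 96) - 8413) = -8123*(132 - 8413) = -8123*(-8281) = 67266563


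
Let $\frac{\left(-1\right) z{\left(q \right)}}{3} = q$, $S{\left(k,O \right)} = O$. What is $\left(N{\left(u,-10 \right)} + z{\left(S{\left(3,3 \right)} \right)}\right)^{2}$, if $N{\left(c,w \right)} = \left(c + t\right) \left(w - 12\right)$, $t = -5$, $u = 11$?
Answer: $19881$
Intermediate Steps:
$z{\left(q \right)} = - 3 q$
$N{\left(c,w \right)} = \left(-12 + w\right) \left(-5 + c\right)$ ($N{\left(c,w \right)} = \left(c - 5\right) \left(w - 12\right) = \left(-5 + c\right) \left(-12 + w\right) = \left(-12 + w\right) \left(-5 + c\right)$)
$\left(N{\left(u,-10 \right)} + z{\left(S{\left(3,3 \right)} \right)}\right)^{2} = \left(\left(60 - 132 - -50 + 11 \left(-10\right)\right) - 9\right)^{2} = \left(\left(60 - 132 + 50 - 110\right) - 9\right)^{2} = \left(-132 - 9\right)^{2} = \left(-141\right)^{2} = 19881$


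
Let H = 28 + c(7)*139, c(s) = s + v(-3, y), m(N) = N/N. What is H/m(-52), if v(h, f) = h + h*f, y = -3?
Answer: 1835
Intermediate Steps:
m(N) = 1
v(h, f) = h + f*h
c(s) = 6 + s (c(s) = s - 3*(1 - 3) = s - 3*(-2) = s + 6 = 6 + s)
H = 1835 (H = 28 + (6 + 7)*139 = 28 + 13*139 = 28 + 1807 = 1835)
H/m(-52) = 1835/1 = 1835*1 = 1835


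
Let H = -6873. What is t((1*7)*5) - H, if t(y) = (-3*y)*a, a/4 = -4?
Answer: 8553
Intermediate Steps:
a = -16 (a = 4*(-4) = -16)
t(y) = 48*y (t(y) = -3*y*(-16) = 48*y)
t((1*7)*5) - H = 48*((1*7)*5) - 1*(-6873) = 48*(7*5) + 6873 = 48*35 + 6873 = 1680 + 6873 = 8553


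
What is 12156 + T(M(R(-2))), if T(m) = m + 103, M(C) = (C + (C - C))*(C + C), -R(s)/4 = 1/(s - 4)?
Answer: 110339/9 ≈ 12260.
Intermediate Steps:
R(s) = -4/(-4 + s) (R(s) = -4/(s - 4) = -4/(-4 + s))
M(C) = 2*C² (M(C) = (C + 0)*(2*C) = C*(2*C) = 2*C²)
T(m) = 103 + m
12156 + T(M(R(-2))) = 12156 + (103 + 2*(-4/(-4 - 2))²) = 12156 + (103 + 2*(-4/(-6))²) = 12156 + (103 + 2*(-4*(-⅙))²) = 12156 + (103 + 2*(⅔)²) = 12156 + (103 + 2*(4/9)) = 12156 + (103 + 8/9) = 12156 + 935/9 = 110339/9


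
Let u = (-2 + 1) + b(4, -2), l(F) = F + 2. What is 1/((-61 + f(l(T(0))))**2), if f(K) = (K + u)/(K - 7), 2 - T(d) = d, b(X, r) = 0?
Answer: 1/3844 ≈ 0.00026015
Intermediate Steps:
T(d) = 2 - d
l(F) = 2 + F
u = -1 (u = (-2 + 1) + 0 = -1 + 0 = -1)
f(K) = (-1 + K)/(-7 + K) (f(K) = (K - 1)/(K - 7) = (-1 + K)/(-7 + K))
1/((-61 + f(l(T(0))))**2) = 1/((-61 + (-1 + (2 + (2 - 1*0)))/(-7 + (2 + (2 - 1*0))))**2) = 1/((-61 + (-1 + (2 + (2 + 0)))/(-7 + (2 + (2 + 0))))**2) = 1/((-61 + (-1 + (2 + 2))/(-7 + (2 + 2)))**2) = 1/((-61 + (-1 + 4)/(-7 + 4))**2) = 1/((-61 + 3/(-3))**2) = 1/((-61 - 1/3*3)**2) = 1/((-61 - 1)**2) = 1/((-62)**2) = 1/3844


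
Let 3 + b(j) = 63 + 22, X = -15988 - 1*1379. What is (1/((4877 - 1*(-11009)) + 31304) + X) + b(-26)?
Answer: -815679149/47190 ≈ -17285.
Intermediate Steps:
X = -17367 (X = -15988 - 1379 = -17367)
b(j) = 82 (b(j) = -3 + (63 + 22) = -3 + 85 = 82)
(1/((4877 - 1*(-11009)) + 31304) + X) + b(-26) = (1/((4877 - 1*(-11009)) + 31304) - 17367) + 82 = (1/((4877 + 11009) + 31304) - 17367) + 82 = (1/(15886 + 31304) - 17367) + 82 = (1/47190 - 17367) + 82 = -819548729/47190 + 82 = -815679149/47190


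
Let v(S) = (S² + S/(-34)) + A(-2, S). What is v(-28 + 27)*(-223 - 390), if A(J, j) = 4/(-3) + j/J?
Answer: -6130/51 ≈ -120.20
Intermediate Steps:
A(J, j) = -4/3 + j/J (A(J, j) = 4*(-⅓) + j/J = -4/3 + j/J)
v(S) = -4/3 + S² - 9*S/17 (v(S) = (S² + S/(-34)) + (-4/3 + S/(-2)) = (S² - S/34) + (-4/3 + S*(-½)) = (S² - S/34) + (-4/3 - S/2) = -4/3 + S² - 9*S/17)
v(-28 + 27)*(-223 - 390) = (-4/3 + (-28 + 27)² - 9*(-28 + 27)/17)*(-223 - 390) = (-4/3 + (-1)² - 9/17*(-1))*(-613) = (-4/3 + 1 + 9/17)*(-613) = (10/51)*(-613) = -6130/51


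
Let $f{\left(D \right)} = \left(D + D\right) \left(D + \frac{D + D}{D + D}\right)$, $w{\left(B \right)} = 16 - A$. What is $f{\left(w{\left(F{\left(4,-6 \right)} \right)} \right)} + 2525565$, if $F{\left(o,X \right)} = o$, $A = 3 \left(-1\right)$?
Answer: $2526325$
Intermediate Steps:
$A = -3$
$w{\left(B \right)} = 19$ ($w{\left(B \right)} = 16 - -3 = 16 + 3 = 19$)
$f{\left(D \right)} = 2 D \left(1 + D\right)$ ($f{\left(D \right)} = 2 D \left(D + \frac{2 D}{2 D}\right) = 2 D \left(D + 2 D \frac{1}{2 D}\right) = 2 D \left(D + 1\right) = 2 D \left(1 + D\right)$)
$f{\left(w{\left(F{\left(4,-6 \right)} \right)} \right)} + 2525565 = 2 \cdot 19 \left(1 + 19\right) + 2525565 = 2 \cdot 19 \cdot 20 + 2525565 = 760 + 2525565 = 2526325$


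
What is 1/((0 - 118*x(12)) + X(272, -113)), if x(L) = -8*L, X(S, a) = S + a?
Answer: 1/11487 ≈ 8.7055e-5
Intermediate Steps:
1/((0 - 118*x(12)) + X(272, -113)) = 1/((0 - (-944)*12) + (272 - 113)) = 1/((0 - 118*(-96)) + 159) = 1/((0 + 11328) + 159) = 1/(11328 + 159) = 1/11487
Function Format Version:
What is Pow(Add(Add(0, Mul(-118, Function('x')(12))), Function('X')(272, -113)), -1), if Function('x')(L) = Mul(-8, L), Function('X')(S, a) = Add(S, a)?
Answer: Rational(1, 11487) ≈ 8.7055e-5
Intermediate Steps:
Pow(Add(Add(0, Mul(-118, Function('x')(12))), Function('X')(272, -113)), -1) = Pow(Add(Add(0, Mul(-118, Mul(-8, 12))), Add(272, -113)), -1) = Pow(Add(Add(0, Mul(-118, -96)), 159), -1) = Pow(Add(Add(0, 11328), 159), -1) = Pow(Add(11328, 159), -1) = Pow(11487, -1) = Rational(1, 11487)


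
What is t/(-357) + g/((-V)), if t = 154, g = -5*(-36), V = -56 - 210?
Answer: 1664/6783 ≈ 0.24532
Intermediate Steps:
V = -266
g = 180
t/(-357) + g/((-V)) = 154/(-357) + 180/((-1*(-266))) = 154*(-1/357) + 180/266 = -22/51 + 180*(1/266) = -22/51 + 90/133 = 1664/6783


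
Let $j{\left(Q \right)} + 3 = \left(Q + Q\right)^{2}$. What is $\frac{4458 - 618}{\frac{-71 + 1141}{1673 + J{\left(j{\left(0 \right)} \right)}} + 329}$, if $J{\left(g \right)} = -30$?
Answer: $\frac{2103040}{180539} \approx 11.649$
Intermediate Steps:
$j{\left(Q \right)} = -3 + 4 Q^{2}$ ($j{\left(Q \right)} = -3 + \left(Q + Q\right)^{2} = -3 + \left(2 Q\right)^{2} = -3 + 4 Q^{2}$)
$\frac{4458 - 618}{\frac{-71 + 1141}{1673 + J{\left(j{\left(0 \right)} \right)}} + 329} = \frac{4458 - 618}{\frac{-71 + 1141}{1673 - 30} + 329} = \frac{3840}{\frac{1070}{1643} + 329} = \frac{3840}{\frac{541617}{1643}} = 3840 \cdot \frac{1643}{541617} = \frac{2103040}{180539}$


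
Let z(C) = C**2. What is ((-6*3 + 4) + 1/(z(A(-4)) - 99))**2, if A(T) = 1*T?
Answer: 1352569/6889 ≈ 196.34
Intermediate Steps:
A(T) = T
((-6*3 + 4) + 1/(z(A(-4)) - 99))**2 = ((-6*3 + 4) + 1/((-4)**2 - 99))**2 = ((-18 + 4) + 1/(16 - 99))**2 = (-14 + 1/(-83))**2 = (-14 - 1/83)**2 = (-1163/83)**2 = 1352569/6889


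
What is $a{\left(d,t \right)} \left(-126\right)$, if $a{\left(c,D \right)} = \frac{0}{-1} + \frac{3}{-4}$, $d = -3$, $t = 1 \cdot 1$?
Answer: $\frac{189}{2} \approx 94.5$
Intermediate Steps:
$t = 1$
$a{\left(c,D \right)} = - \frac{3}{4}$ ($a{\left(c,D \right)} = 0 \left(-1\right) + 3 \left(- \frac{1}{4}\right) = 0 - \frac{3}{4} = - \frac{3}{4}$)
$a{\left(d,t \right)} \left(-126\right) = \left(- \frac{3}{4}\right) \left(-126\right) = \frac{189}{2}$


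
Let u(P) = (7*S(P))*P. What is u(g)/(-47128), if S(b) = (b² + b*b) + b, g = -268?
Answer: 33622610/5891 ≈ 5707.5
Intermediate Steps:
S(b) = b + 2*b² (S(b) = (b² + b²) + b = 2*b² + b = b + 2*b²)
u(P) = 7*P²*(1 + 2*P) (u(P) = (7*(P*(1 + 2*P)))*P = (7*P*(1 + 2*P))*P = 7*P²*(1 + 2*P))
u(g)/(-47128) = ((-268)²*(7 + 14*(-268)))/(-47128) = (71824*(7 - 3752))*(-1/47128) = (71824*(-3745))*(-1/47128) = -268980880*(-1/47128) = 33622610/5891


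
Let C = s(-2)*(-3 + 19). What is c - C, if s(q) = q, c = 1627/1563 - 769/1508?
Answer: 76675697/2357004 ≈ 32.531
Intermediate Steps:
c = 1251569/2357004 (c = 1627*(1/1563) - 769*1/1508 = 1627/1563 - 769/1508 = 1251569/2357004 ≈ 0.53100)
C = -32 (C = -2*(-3 + 19) = -2*16 = -32)
c - C = 1251569/2357004 - 1*(-32) = 1251569/2357004 + 32 = 76675697/2357004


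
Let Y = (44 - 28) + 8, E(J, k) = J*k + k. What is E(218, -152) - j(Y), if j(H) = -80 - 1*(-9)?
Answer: -33217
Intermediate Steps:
E(J, k) = k + J*k
Y = 24 (Y = 16 + 8 = 24)
j(H) = -71 (j(H) = -80 + 9 = -71)
E(218, -152) - j(Y) = -152*(1 + 218) - 1*(-71) = -152*219 + 71 = -33288 + 71 = -33217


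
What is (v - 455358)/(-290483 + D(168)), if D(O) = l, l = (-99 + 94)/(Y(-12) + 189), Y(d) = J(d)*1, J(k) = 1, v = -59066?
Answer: 19548112/11038355 ≈ 1.7709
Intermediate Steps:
Y(d) = 1 (Y(d) = 1*1 = 1)
l = -1/38 (l = (-99 + 94)/(1 + 189) = -5/190 = -5*1/190 = -1/38 ≈ -0.026316)
D(O) = -1/38
(v - 455358)/(-290483 + D(168)) = (-59066 - 455358)/(-290483 - 1/38) = -514424/(-11038355/38) = -514424*(-38/11038355) = 19548112/11038355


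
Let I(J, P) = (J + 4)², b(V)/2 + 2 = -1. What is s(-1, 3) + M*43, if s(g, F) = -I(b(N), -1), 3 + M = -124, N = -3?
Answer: -5465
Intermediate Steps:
b(V) = -6 (b(V) = -4 + 2*(-1) = -4 - 2 = -6)
M = -127 (M = -3 - 124 = -127)
I(J, P) = (4 + J)²
s(g, F) = -4 (s(g, F) = -(4 - 6)² = -1*(-2)² = -1*4 = -4)
s(-1, 3) + M*43 = -4 - 127*43 = -4 - 5461 = -5465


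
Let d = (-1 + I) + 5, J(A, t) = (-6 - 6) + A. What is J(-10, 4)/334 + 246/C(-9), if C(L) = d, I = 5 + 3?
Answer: 6825/334 ≈ 20.434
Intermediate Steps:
I = 8
J(A, t) = -12 + A
d = 12 (d = (-1 + 8) + 5 = 7 + 5 = 12)
C(L) = 12
J(-10, 4)/334 + 246/C(-9) = (-12 - 10)/334 + 246/12 = -22*1/334 + 246*(1/12) = -11/167 + 41/2 = 6825/334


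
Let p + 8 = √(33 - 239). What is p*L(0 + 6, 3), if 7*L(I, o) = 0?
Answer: 0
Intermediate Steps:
L(I, o) = 0 (L(I, o) = (⅐)*0 = 0)
p = -8 + I*√206 (p = -8 + √(33 - 239) = -8 + √(-206) = -8 + I*√206 ≈ -8.0 + 14.353*I)
p*L(0 + 6, 3) = (-8 + I*√206)*0 = 0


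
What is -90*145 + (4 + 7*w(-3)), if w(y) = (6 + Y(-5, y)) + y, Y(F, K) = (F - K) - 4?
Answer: -13067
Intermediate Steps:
Y(F, K) = -4 + F - K
w(y) = -3 (w(y) = (6 + (-4 - 5 - y)) + y = (6 + (-9 - y)) + y = (-3 - y) + y = -3)
-90*145 + (4 + 7*w(-3)) = -90*145 + (4 + 7*(-3)) = -13050 + (4 - 21) = -13050 - 17 = -13067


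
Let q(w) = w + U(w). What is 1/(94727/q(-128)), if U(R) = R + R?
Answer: -384/94727 ≈ -0.0040538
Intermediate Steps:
U(R) = 2*R
q(w) = 3*w (q(w) = w + 2*w = 3*w)
1/(94727/q(-128)) = 1/(94727/((3*(-128)))) = 1/(94727/(-384)) = 1/(94727*(-1/384)) = 1/(-94727/384) = -384/94727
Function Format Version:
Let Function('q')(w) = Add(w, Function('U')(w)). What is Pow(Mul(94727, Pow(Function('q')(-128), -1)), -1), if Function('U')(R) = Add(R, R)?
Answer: Rational(-384, 94727) ≈ -0.0040538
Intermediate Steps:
Function('U')(R) = Mul(2, R)
Function('q')(w) = Mul(3, w) (Function('q')(w) = Add(w, Mul(2, w)) = Mul(3, w))
Pow(Mul(94727, Pow(Function('q')(-128), -1)), -1) = Pow(Mul(94727, Pow(Mul(3, -128), -1)), -1) = Pow(Mul(94727, Pow(-384, -1)), -1) = Pow(Mul(94727, Rational(-1, 384)), -1) = Pow(Rational(-94727, 384), -1) = Rational(-384, 94727)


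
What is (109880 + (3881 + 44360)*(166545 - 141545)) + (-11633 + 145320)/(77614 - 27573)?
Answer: 60356195663767/50041 ≈ 1.2061e+9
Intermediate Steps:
(109880 + (3881 + 44360)*(166545 - 141545)) + (-11633 + 145320)/(77614 - 27573) = (109880 + 48241*25000) + 133687/50041 = (109880 + 1206025000) + 133687*(1/50041) = 1206134880 + 133687/50041 = 60356195663767/50041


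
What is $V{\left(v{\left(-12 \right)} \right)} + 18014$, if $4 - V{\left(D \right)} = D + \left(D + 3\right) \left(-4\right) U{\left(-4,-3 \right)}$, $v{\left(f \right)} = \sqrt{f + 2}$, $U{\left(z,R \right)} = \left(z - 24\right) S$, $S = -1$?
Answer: $18354 + 111 i \sqrt{10} \approx 18354.0 + 351.01 i$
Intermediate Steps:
$U{\left(z,R \right)} = 24 - z$ ($U{\left(z,R \right)} = \left(z - 24\right) \left(-1\right) = \left(-24 + z\right) \left(-1\right) = 24 - z$)
$v{\left(f \right)} = \sqrt{2 + f}$
$V{\left(D \right)} = 340 + 111 D$ ($V{\left(D \right)} = 4 - \left(D + \left(D + 3\right) \left(-4\right) \left(24 - -4\right)\right) = 4 - \left(D + \left(3 + D\right) \left(-4\right) \left(24 + 4\right)\right) = 4 - \left(D + \left(-12 - 4 D\right) 28\right) = 4 - \left(D - \left(336 + 112 D\right)\right) = 4 - \left(-336 - 111 D\right) = 4 + \left(336 + 111 D\right) = 340 + 111 D$)
$V{\left(v{\left(-12 \right)} \right)} + 18014 = \left(340 + 111 \sqrt{2 - 12}\right) + 18014 = \left(340 + 111 \sqrt{-10}\right) + 18014 = \left(340 + 111 i \sqrt{10}\right) + 18014 = 18354 + 111 i \sqrt{10}$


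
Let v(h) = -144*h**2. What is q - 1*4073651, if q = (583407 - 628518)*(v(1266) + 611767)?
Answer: 10383875837116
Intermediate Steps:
q = 10383879910767 (q = (583407 - 628518)*(-144*1266**2 + 611767) = -45111*(-144*1602756 + 611767) = -45111*(-230796864 + 611767) = -45111*(-230185097) = 10383879910767)
q - 1*4073651 = 10383879910767 - 1*4073651 = 10383879910767 - 4073651 = 10383875837116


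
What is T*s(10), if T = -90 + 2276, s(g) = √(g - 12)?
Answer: 2186*I*√2 ≈ 3091.5*I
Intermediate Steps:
s(g) = √(-12 + g)
T = 2186
T*s(10) = 2186*√(-12 + 10) = 2186*√(-2) = 2186*(I*√2) = 2186*I*√2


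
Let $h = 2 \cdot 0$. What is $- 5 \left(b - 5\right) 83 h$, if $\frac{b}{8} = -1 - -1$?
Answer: $0$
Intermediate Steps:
$b = 0$ ($b = 8 \left(-1 - -1\right) = 8 \left(-1 + 1\right) = 8 \cdot 0 = 0$)
$h = 0$
$- 5 \left(b - 5\right) 83 h = - 5 \left(0 - 5\right) 83 \cdot 0 = \left(-5\right) \left(-5\right) 83 \cdot 0 = 25 \cdot 83 \cdot 0 = 2075 \cdot 0 = 0$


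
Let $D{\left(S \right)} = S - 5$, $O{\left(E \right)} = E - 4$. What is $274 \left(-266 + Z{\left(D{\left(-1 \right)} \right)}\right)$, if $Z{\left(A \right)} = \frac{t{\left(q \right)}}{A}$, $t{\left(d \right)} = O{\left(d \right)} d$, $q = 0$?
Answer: $-72884$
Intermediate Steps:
$O{\left(E \right)} = -4 + E$
$D{\left(S \right)} = -5 + S$
$t{\left(d \right)} = d \left(-4 + d\right)$ ($t{\left(d \right)} = \left(-4 + d\right) d = d \left(-4 + d\right)$)
$Z{\left(A \right)} = 0$ ($Z{\left(A \right)} = \frac{0 \left(-4 + 0\right)}{A} = \frac{0 \left(-4\right)}{A} = \frac{0}{A} = 0$)
$274 \left(-266 + Z{\left(D{\left(-1 \right)} \right)}\right) = 274 \left(-266 + 0\right) = 274 \left(-266\right) = -72884$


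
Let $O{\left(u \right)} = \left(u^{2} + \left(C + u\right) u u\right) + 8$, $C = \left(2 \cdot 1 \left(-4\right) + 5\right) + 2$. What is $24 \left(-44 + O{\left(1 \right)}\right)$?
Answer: $-840$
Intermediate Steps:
$C = -1$ ($C = \left(2 \left(-4\right) + 5\right) + 2 = \left(-8 + 5\right) + 2 = -3 + 2 = -1$)
$O{\left(u \right)} = 8 + u^{2} + u^{2} \left(-1 + u\right)$ ($O{\left(u \right)} = \left(u^{2} + \left(-1 + u\right) u u\right) + 8 = \left(u^{2} + u \left(-1 + u\right) u\right) + 8 = \left(u^{2} + u^{2} \left(-1 + u\right)\right) + 8 = 8 + u^{2} + u^{2} \left(-1 + u\right)$)
$24 \left(-44 + O{\left(1 \right)}\right) = 24 \left(-44 + \left(8 + 1^{3}\right)\right) = 24 \left(-44 + \left(8 + 1\right)\right) = 24 \left(-44 + 9\right) = 24 \left(-35\right) = -840$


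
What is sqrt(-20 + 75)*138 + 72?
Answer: 72 + 138*sqrt(55) ≈ 1095.4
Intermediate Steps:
sqrt(-20 + 75)*138 + 72 = sqrt(55)*138 + 72 = 138*sqrt(55) + 72 = 72 + 138*sqrt(55)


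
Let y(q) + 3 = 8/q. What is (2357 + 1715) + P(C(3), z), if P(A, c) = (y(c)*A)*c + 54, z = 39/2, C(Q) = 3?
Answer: 7949/2 ≈ 3974.5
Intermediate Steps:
y(q) = -3 + 8/q
z = 39/2 (z = 39*(½) = 39/2 ≈ 19.500)
P(A, c) = 54 + A*c*(-3 + 8/c) (P(A, c) = ((-3 + 8/c)*A)*c + 54 = (A*(-3 + 8/c))*c + 54 = A*c*(-3 + 8/c) + 54 = 54 + A*c*(-3 + 8/c))
(2357 + 1715) + P(C(3), z) = (2357 + 1715) + (54 - 1*3*(-8 + 3*(39/2))) = 4072 + (54 - 1*3*(-8 + 117/2)) = 4072 + (54 - 1*3*101/2) = 4072 + (54 - 303/2) = 4072 - 195/2 = 7949/2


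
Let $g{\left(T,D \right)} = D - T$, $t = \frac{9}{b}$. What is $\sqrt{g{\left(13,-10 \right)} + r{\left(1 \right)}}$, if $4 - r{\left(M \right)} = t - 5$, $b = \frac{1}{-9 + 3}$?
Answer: $2 \sqrt{10} \approx 6.3246$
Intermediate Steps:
$b = - \frac{1}{6}$ ($b = \frac{1}{-6} = - \frac{1}{6} \approx -0.16667$)
$t = -54$ ($t = \frac{9}{- \frac{1}{6}} = 9 \left(-6\right) = -54$)
$r{\left(M \right)} = 63$ ($r{\left(M \right)} = 4 - \left(-54 - 5\right) = 4 - -59 = 4 + 59 = 63$)
$\sqrt{g{\left(13,-10 \right)} + r{\left(1 \right)}} = \sqrt{\left(-10 - 13\right) + 63} = \sqrt{-23 + 63} = \sqrt{40} = 2 \sqrt{10}$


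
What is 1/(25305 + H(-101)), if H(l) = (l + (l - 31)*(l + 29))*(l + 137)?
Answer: 1/363813 ≈ 2.7487e-6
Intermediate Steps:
H(l) = (137 + l)*(l + (-31 + l)*(29 + l)) (H(l) = (l + (-31 + l)*(29 + l))*(137 + l) = (137 + l)*(l + (-31 + l)*(29 + l)))
1/(25305 + H(-101)) = 1/(25305 + (-123163 + (-101)**3 - 1036*(-101) + 136*(-101)**2)) = 1/(25305 + (-123163 - 1030301 + 104636 + 136*10201)) = 1/(25305 + (-123163 - 1030301 + 104636 + 1387336)) = 1/(25305 + 338508) = 1/363813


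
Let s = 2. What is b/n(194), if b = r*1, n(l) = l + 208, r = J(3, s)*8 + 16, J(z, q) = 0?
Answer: 8/201 ≈ 0.039801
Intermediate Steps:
r = 16 (r = 0*8 + 16 = 0 + 16 = 16)
n(l) = 208 + l
b = 16 (b = 16*1 = 16)
b/n(194) = 16/(208 + 194) = 16/402 = 16*(1/402) = 8/201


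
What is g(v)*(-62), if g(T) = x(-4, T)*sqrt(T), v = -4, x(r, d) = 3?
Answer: -372*I ≈ -372.0*I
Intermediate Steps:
g(T) = 3*sqrt(T)
g(v)*(-62) = (3*sqrt(-4))*(-62) = (3*(2*I))*(-62) = (6*I)*(-62) = -372*I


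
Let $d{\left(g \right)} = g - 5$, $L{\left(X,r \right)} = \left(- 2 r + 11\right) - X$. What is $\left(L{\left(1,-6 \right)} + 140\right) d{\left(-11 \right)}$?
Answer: $-2592$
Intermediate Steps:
$L{\left(X,r \right)} = 11 - X - 2 r$ ($L{\left(X,r \right)} = \left(11 - 2 r\right) - X = 11 - X - 2 r$)
$d{\left(g \right)} = -5 + g$
$\left(L{\left(1,-6 \right)} + 140\right) d{\left(-11 \right)} = \left(\left(11 - 1 - -12\right) + 140\right) \left(-5 - 11\right) = \left(\left(11 - 1 + 12\right) + 140\right) \left(-16\right) = \left(22 + 140\right) \left(-16\right) = 162 \left(-16\right) = -2592$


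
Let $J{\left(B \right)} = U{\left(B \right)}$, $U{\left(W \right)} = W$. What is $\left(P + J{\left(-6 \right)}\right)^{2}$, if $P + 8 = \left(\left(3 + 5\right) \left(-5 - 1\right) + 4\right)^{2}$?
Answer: $3694084$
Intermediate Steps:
$J{\left(B \right)} = B$
$P = 1928$ ($P = -8 + \left(\left(3 + 5\right) \left(-5 - 1\right) + 4\right)^{2} = -8 + \left(8 \left(-6\right) + 4\right)^{2} = -8 + \left(-48 + 4\right)^{2} = -8 + \left(-44\right)^{2} = -8 + 1936 = 1928$)
$\left(P + J{\left(-6 \right)}\right)^{2} = \left(1928 - 6\right)^{2} = 1922^{2} = 3694084$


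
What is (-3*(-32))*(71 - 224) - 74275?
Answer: -88963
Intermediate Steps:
(-3*(-32))*(71 - 224) - 74275 = 96*(-153) - 74275 = -14688 - 74275 = -88963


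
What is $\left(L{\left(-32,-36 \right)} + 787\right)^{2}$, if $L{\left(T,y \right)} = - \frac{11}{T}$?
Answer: $\frac{634788025}{1024} \approx 6.1991 \cdot 10^{5}$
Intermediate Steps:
$\left(L{\left(-32,-36 \right)} + 787\right)^{2} = \left(- \frac{11}{-32} + 787\right)^{2} = \left(\left(-11\right) \left(- \frac{1}{32}\right) + 787\right)^{2} = \left(\frac{11}{32} + 787\right)^{2} = \left(\frac{25195}{32}\right)^{2} = \frac{634788025}{1024}$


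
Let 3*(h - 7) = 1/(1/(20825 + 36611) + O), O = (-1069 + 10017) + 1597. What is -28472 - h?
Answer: -51745997407813/1816987863 ≈ -28479.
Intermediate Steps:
O = 10545 (O = 8948 + 1597 = 10545)
h = 12718972477/1816987863 (h = 7 + 1/(3*(1/(20825 + 36611) + 10545)) = 7 + 1/(3*(1/57436 + 10545)) = 7 + 1/(3*(605662621/57436)) = 7 + (1/3)*(57436/605662621) = 7 + 57436/1816987863 = 12718972477/1816987863 ≈ 7.0000)
-28472 - h = -28472 - 1*12718972477/1816987863 = -28472 - 12718972477/1816987863 = -51745997407813/1816987863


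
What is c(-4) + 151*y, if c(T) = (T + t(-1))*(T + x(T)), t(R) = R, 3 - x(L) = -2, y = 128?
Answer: 19323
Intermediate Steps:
x(L) = 5 (x(L) = 3 - 1*(-2) = 3 + 2 = 5)
c(T) = (-1 + T)*(5 + T) (c(T) = (T - 1)*(T + 5) = (-1 + T)*(5 + T))
c(-4) + 151*y = (-5 + (-4)**2 + 4*(-4)) + 151*128 = (-5 + 16 - 16) + 19328 = -5 + 19328 = 19323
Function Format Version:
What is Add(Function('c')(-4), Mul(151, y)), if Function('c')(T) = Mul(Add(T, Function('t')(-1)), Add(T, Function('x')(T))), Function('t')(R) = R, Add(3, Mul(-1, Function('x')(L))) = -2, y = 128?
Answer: 19323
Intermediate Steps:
Function('x')(L) = 5 (Function('x')(L) = Add(3, Mul(-1, -2)) = Add(3, 2) = 5)
Function('c')(T) = Mul(Add(-1, T), Add(5, T)) (Function('c')(T) = Mul(Add(T, -1), Add(T, 5)) = Mul(Add(-1, T), Add(5, T)))
Add(Function('c')(-4), Mul(151, y)) = Add(Add(-5, Pow(-4, 2), Mul(4, -4)), Mul(151, 128)) = Add(Add(-5, 16, -16), 19328) = Add(-5, 19328) = 19323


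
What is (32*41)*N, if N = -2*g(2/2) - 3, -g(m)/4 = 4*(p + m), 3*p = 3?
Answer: 80032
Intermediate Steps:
p = 1 (p = (1/3)*3 = 1)
g(m) = -16 - 16*m (g(m) = -16*(1 + m) = -4*(4 + 4*m) = -16 - 16*m)
N = 61 (N = -2*(-16 - 32/2) - 3 = -2*(-16 - 16*1) - 3 = -2*(-16 - 16) - 3 = -2*(-32) - 3 = 64 - 3 = 61)
(32*41)*N = (32*41)*61 = 1312*61 = 80032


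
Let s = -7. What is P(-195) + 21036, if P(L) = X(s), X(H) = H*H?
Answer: 21085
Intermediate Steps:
X(H) = H**2
P(L) = 49 (P(L) = (-7)**2 = 49)
P(-195) + 21036 = 49 + 21036 = 21085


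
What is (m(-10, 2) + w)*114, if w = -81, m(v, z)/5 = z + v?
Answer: -13794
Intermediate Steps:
m(v, z) = 5*v + 5*z (m(v, z) = 5*(z + v) = 5*(v + z) = 5*v + 5*z)
(m(-10, 2) + w)*114 = ((5*(-10) + 5*2) - 81)*114 = ((-50 + 10) - 81)*114 = (-40 - 81)*114 = -121*114 = -13794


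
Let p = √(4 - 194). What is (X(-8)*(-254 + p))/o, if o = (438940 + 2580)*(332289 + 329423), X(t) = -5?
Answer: 127/29215908224 - I*√190/58431816448 ≈ 4.3469e-9 - 2.359e-10*I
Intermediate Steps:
p = I*√190 (p = √(-190) = I*√190 ≈ 13.784*I)
o = 292159082240 (o = 441520*661712 = 292159082240)
(X(-8)*(-254 + p))/o = -5*(-254 + I*√190)/292159082240 = (1270 - 5*I*√190)*(1/292159082240) = 127/29215908224 - I*√190/58431816448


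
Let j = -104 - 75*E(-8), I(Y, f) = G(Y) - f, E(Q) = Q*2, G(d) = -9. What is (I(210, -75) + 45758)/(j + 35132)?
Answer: 11456/9057 ≈ 1.2649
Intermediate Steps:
E(Q) = 2*Q
I(Y, f) = -9 - f
j = 1096 (j = -104 - 150*(-8) = -104 - 75*(-16) = -104 + 1200 = 1096)
(I(210, -75) + 45758)/(j + 35132) = ((-9 - 1*(-75)) + 45758)/(1096 + 35132) = ((-9 + 75) + 45758)/36228 = (66 + 45758)*(1/36228) = 45824*(1/36228) = 11456/9057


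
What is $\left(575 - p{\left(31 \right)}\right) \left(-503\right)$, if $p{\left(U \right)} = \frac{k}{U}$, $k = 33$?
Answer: $- \frac{8949376}{31} \approx -2.8869 \cdot 10^{5}$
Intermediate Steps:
$p{\left(U \right)} = \frac{33}{U}$
$\left(575 - p{\left(31 \right)}\right) \left(-503\right) = \left(575 - \frac{33}{31}\right) \left(-503\right) = \frac{17792}{31} \left(-503\right) = - \frac{8949376}{31}$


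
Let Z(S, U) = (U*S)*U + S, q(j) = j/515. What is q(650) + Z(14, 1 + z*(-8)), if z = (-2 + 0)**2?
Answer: 1387334/103 ≈ 13469.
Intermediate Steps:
z = 4 (z = (-2)**2 = 4)
q(j) = j/515 (q(j) = j*(1/515) = j/515)
Z(S, U) = S + S*U**2 (Z(S, U) = (S*U)*U + S = S*U**2 + S = S + S*U**2)
q(650) + Z(14, 1 + z*(-8)) = (1/515)*650 + 14*(1 + (1 + 4*(-8))**2) = 130/103 + 14*(1 + (1 - 32)**2) = 130/103 + 14*(1 + (-31)**2) = 130/103 + 14*(1 + 961) = 130/103 + 14*962 = 130/103 + 13468 = 1387334/103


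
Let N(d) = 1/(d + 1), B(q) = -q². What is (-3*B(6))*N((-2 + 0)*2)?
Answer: -36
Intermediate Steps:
N(d) = 1/(1 + d)
(-3*B(6))*N((-2 + 0)*2) = (-(-3)*6²)/(1 + (-2 + 0)*2) = (-(-3)*36)/(1 - 2*2) = (-3*(-36))/(1 - 4) = 108/(-3) = 108*(-⅓) = -36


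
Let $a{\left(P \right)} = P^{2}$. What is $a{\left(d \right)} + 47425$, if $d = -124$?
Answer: $62801$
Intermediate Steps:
$a{\left(d \right)} + 47425 = \left(-124\right)^{2} + 47425 = 15376 + 47425 = 62801$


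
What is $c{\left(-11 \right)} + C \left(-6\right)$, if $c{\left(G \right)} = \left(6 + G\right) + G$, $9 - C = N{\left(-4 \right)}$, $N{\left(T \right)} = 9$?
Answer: $-16$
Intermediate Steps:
$C = 0$ ($C = 9 - 9 = 0$)
$c{\left(G \right)} = 6 + 2 G$
$c{\left(-11 \right)} + C \left(-6\right) = \left(6 + 2 \left(-11\right)\right) + 0 \left(-6\right) = \left(6 - 22\right) + 0 = -16 + 0 = -16$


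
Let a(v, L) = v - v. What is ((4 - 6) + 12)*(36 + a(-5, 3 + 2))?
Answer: 360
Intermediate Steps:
a(v, L) = 0
((4 - 6) + 12)*(36 + a(-5, 3 + 2)) = ((4 - 6) + 12)*(36 + 0) = (-2 + 12)*36 = 10*36 = 360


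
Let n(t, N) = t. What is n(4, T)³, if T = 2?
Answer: 64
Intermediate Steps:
n(4, T)³ = 4³ = 64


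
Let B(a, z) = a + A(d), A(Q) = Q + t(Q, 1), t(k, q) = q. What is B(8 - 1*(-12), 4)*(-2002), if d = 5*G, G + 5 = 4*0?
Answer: 8008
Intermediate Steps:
G = -5 (G = -5 + 4*0 = -5 + 0 = -5)
d = -25 (d = 5*(-5) = -25)
A(Q) = 1 + Q (A(Q) = Q + 1 = 1 + Q)
B(a, z) = -24 + a (B(a, z) = a + (1 - 25) = a - 24 = -24 + a)
B(8 - 1*(-12), 4)*(-2002) = (-24 + (8 - 1*(-12)))*(-2002) = (-24 + (8 + 12))*(-2002) = (-24 + 20)*(-2002) = -4*(-2002) = 8008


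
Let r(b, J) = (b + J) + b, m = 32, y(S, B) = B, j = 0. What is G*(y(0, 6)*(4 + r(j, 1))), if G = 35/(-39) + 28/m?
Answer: -35/52 ≈ -0.67308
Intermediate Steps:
r(b, J) = J + 2*b (r(b, J) = (J + b) + b = J + 2*b)
G = -7/312 (G = 35/(-39) + 28/32 = 35*(-1/39) + 28*(1/32) = -35/39 + 7/8 = -7/312 ≈ -0.022436)
G*(y(0, 6)*(4 + r(j, 1))) = -7*(4 + (1 + 2*0))/52 = -7*(4 + (1 + 0))/52 = -7*(4 + 1)/52 = -7*5/52 = -7/312*30 = -35/52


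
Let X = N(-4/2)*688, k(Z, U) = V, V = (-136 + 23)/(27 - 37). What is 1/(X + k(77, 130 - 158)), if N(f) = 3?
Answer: 10/20753 ≈ 0.00048186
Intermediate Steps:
V = 113/10 (V = -113/(-10) = -113*(-⅒) = 113/10 ≈ 11.300)
k(Z, U) = 113/10
X = 2064 (X = 3*688 = 2064)
1/(X + k(77, 130 - 158)) = 1/(2064 + 113/10) = 1/(20753/10) = 10/20753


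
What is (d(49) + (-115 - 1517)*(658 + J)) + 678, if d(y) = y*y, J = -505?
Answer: -246617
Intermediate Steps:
d(y) = y**2
(d(49) + (-115 - 1517)*(658 + J)) + 678 = (49**2 + (-115 - 1517)*(658 - 505)) + 678 = (2401 - 1632*153) + 678 = (2401 - 249696) + 678 = -247295 + 678 = -246617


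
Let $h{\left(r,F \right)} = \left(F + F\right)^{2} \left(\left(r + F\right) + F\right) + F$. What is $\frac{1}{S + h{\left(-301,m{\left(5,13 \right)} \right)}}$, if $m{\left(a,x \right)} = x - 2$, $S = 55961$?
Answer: $- \frac{1}{79064} \approx -1.2648 \cdot 10^{-5}$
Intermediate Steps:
$m{\left(a,x \right)} = -2 + x$ ($m{\left(a,x \right)} = x - 2 = -2 + x$)
$h{\left(r,F \right)} = F + 4 F^{2} \left(r + 2 F\right)$ ($h{\left(r,F \right)} = \left(2 F\right)^{2} \left(\left(F + r\right) + F\right) + F = 4 F^{2} \left(r + 2 F\right) + F = F + 4 F^{2} \left(r + 2 F\right)$)
$\frac{1}{S + h{\left(-301,m{\left(5,13 \right)} \right)}} = \frac{1}{55961 + \left(-2 + 13\right) \left(1 + 8 \left(-2 + 13\right)^{2} + 4 \left(-2 + 13\right) \left(-301\right)\right)} = \frac{1}{55961 + 11 \left(1 + 8 \cdot 11^{2} + 4 \cdot 11 \left(-301\right)\right)} = \frac{1}{55961 + 11 \left(1 + 8 \cdot 121 - 13244\right)} = \frac{1}{55961 + 11 \left(1 + 968 - 13244\right)} = \frac{1}{55961 + 11 \left(-12275\right)} = \frac{1}{55961 - 135025} = \frac{1}{-79064} = - \frac{1}{79064}$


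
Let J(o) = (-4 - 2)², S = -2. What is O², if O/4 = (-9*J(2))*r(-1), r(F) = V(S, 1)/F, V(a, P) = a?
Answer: 6718464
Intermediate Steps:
r(F) = -2/F
J(o) = 36 (J(o) = (-6)² = 36)
O = -2592 (O = 4*((-9*36)*(-2/(-1))) = 4*(-(-648)*(-1)) = 4*(-324*2) = 4*(-648) = -2592)
O² = (-2592)² = 6718464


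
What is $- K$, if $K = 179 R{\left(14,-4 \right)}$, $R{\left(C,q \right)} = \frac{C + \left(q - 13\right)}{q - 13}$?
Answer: $- \frac{537}{17} \approx -31.588$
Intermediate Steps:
$R{\left(C,q \right)} = \frac{-13 + C + q}{-13 + q}$ ($R{\left(C,q \right)} = \frac{C + \left(-13 + q\right)}{-13 + q} = \frac{-13 + C + q}{-13 + q}$)
$K = \frac{537}{17}$ ($K = 179 \frac{-13 + 14 - 4}{-13 - 4} = 179 \frac{1}{-17} \left(-3\right) = 179 \left(\left(- \frac{1}{17}\right) \left(-3\right)\right) = 179 \cdot \frac{3}{17} = \frac{537}{17} \approx 31.588$)
$- K = \left(-1\right) \frac{537}{17} = - \frac{537}{17}$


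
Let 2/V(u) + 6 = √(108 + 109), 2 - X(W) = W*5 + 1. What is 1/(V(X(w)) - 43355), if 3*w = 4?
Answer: -7847243/340216700001 - 2*√217/340216700001 ≈ -2.3066e-5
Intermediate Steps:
w = 4/3 (w = (⅓)*4 = 4/3 ≈ 1.3333)
X(W) = 1 - 5*W (X(W) = 2 - (W*5 + 1) = 2 - (5*W + 1) = 2 - (1 + 5*W) = 2 + (-1 - 5*W) = 1 - 5*W)
V(u) = 2/(-6 + √217) (V(u) = 2/(-6 + √(108 + 109)) = 2/(-6 + √217))
1/(V(X(w)) - 43355) = 1/((12/181 + 2*√217/181) - 43355) = 1/(-7847243/181 + 2*√217/181)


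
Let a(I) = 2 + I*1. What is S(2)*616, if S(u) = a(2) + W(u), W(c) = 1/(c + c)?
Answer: 2618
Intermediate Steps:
W(c) = 1/(2*c)
a(I) = 2 + I
S(u) = 4 + 1/(2*u) (S(u) = (2 + 2) + 1/(2*u) = 4 + 1/(2*u))
S(2)*616 = (4 + (1/2)/2)*616 = (4 + (1/2)*(1/2))*616 = (4 + 1/4)*616 = (17/4)*616 = 2618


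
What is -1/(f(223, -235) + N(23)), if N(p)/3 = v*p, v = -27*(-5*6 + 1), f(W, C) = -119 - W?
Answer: -1/53685 ≈ -1.8627e-5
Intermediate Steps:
v = 783 (v = -27*(-30 + 1) = -27*(-29) = 783)
N(p) = 2349*p (N(p) = 3*(783*p) = 2349*p)
-1/(f(223, -235) + N(23)) = -1/((-119 - 1*223) + 2349*23) = -1/((-119 - 223) + 54027) = -1/(-342 + 54027) = -1/53685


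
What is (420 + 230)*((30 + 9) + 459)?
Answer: 323700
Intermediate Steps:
(420 + 230)*((30 + 9) + 459) = 650*(39 + 459) = 650*498 = 323700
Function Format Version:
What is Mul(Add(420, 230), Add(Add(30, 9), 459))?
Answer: 323700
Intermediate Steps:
Mul(Add(420, 230), Add(Add(30, 9), 459)) = Mul(650, Add(39, 459)) = Mul(650, 498) = 323700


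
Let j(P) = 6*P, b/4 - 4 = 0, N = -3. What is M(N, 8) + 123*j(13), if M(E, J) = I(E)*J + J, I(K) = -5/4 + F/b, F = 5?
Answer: 19189/2 ≈ 9594.5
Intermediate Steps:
b = 16 (b = 16 + 4*0 = 16 + 0 = 16)
I(K) = -15/16 (I(K) = -5/4 + 5/16 = -15/16)
M(E, J) = J/16 (M(E, J) = -15*J/16 + J = J/16)
M(N, 8) + 123*j(13) = (1/16)*8 + 123*(6*13) = ½ + 123*78 = ½ + 9594 = 19189/2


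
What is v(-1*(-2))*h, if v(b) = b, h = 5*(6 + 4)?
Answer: 100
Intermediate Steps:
h = 50 (h = 5*10 = 50)
v(-1*(-2))*h = -1*(-2)*50 = 2*50 = 100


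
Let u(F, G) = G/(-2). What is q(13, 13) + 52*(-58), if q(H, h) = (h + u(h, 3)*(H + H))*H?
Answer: -3354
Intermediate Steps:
u(F, G) = -G/2 (u(F, G) = G*(-1/2) = -G/2)
q(H, h) = H*(h - 3*H) (q(H, h) = (h + (-1/2*3)*(H + H))*H = (h - 3*H)*H = H*(h - 3*H))
q(13, 13) + 52*(-58) = 13*(13 - 3*13) + 52*(-58) = 13*(13 - 39) - 3016 = 13*(-26) - 3016 = -338 - 3016 = -3354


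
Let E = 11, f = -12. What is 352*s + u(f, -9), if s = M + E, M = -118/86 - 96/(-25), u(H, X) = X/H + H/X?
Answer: 61181947/12900 ≈ 4742.8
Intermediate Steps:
u(H, X) = H/X + X/H
M = 2653/1075 (M = -118*1/86 - 96*(-1/25) = -59/43 + 96/25 = 2653/1075 ≈ 2.4679)
s = 14478/1075 (s = 2653/1075 + 11 = 14478/1075 ≈ 13.468)
352*s + u(f, -9) = 352*(14478/1075) + (-12/(-9) - 9/(-12)) = 5096256/1075 + (-12*(-⅑) - 9*(-1/12)) = 5096256/1075 + (4/3 + ¾) = 5096256/1075 + 25/12 = 61181947/12900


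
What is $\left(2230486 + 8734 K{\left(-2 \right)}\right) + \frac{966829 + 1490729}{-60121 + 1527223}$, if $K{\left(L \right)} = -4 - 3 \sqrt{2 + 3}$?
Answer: $\frac{536849708943}{244517} - 26202 \sqrt{5} \approx 2.137 \cdot 10^{6}$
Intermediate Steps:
$K{\left(L \right)} = -4 - 3 \sqrt{5}$
$\left(2230486 + 8734 K{\left(-2 \right)}\right) + \frac{966829 + 1490729}{-60121 + 1527223} = \left(2230486 + 8734 \left(-4 - 3 \sqrt{5}\right)\right) + \frac{966829 + 1490729}{-60121 + 1527223} = \left(2230486 - \left(34936 + 26202 \sqrt{5}\right)\right) + \frac{2457558}{1467102} = \left(2195550 - 26202 \sqrt{5}\right) + 2457558 \cdot \frac{1}{1467102} = \left(2195550 - 26202 \sqrt{5}\right) + \frac{409593}{244517} = \frac{536849708943}{244517} - 26202 \sqrt{5}$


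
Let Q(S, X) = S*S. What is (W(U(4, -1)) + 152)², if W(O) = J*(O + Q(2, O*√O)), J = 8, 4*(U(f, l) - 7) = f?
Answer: 61504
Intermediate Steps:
U(f, l) = 7 + f/4
Q(S, X) = S²
W(O) = 32 + 8*O (W(O) = 8*(O + 2²) = 8*(O + 4) = 8*(4 + O) = 32 + 8*O)
(W(U(4, -1)) + 152)² = ((32 + 8*(7 + (¼)*4)) + 152)² = ((32 + 8*(7 + 1)) + 152)² = ((32 + 8*8) + 152)² = ((32 + 64) + 152)² = (96 + 152)² = 248² = 61504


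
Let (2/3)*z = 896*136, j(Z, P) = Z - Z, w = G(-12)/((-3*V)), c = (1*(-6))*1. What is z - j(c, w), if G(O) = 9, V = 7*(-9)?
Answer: 182784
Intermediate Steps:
V = -63
c = -6 (c = -6*1 = -6)
w = 1/21 (w = 9/((-3*(-63))) = 9/189 = 9*(1/189) = 1/21 ≈ 0.047619)
j(Z, P) = 0
z = 182784 (z = 3*(896*136)/2 = (3/2)*121856 = 182784)
z - j(c, w) = 182784 - 1*0 = 182784 + 0 = 182784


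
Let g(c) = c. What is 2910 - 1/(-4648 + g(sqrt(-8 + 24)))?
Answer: 13514041/4644 ≈ 2910.0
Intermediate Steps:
2910 - 1/(-4648 + g(sqrt(-8 + 24))) = 2910 - 1/(-4648 + sqrt(-8 + 24)) = 2910 - 1/(-4648 + sqrt(16)) = 2910 - 1/(-4648 + 4) = 2910 - 1/(-4644) = 2910 - 1*(-1/4644) = 2910 + 1/4644 = 13514041/4644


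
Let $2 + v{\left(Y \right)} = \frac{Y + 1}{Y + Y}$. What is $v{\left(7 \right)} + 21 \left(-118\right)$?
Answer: $- \frac{17356}{7} \approx -2479.4$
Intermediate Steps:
$v{\left(Y \right)} = -2 + \frac{1 + Y}{2 Y}$ ($v{\left(Y \right)} = -2 + \frac{Y + 1}{Y + Y} = -2 + \frac{1 + Y}{2 Y}$)
$v{\left(7 \right)} + 21 \left(-118\right) = \frac{1 - 21}{2 \cdot 7} + 21 \left(-118\right) = \frac{1}{2} \cdot \frac{1}{7} \left(1 - 21\right) - 2478 = \frac{1}{2} \cdot \frac{1}{7} \left(-20\right) - 2478 = - \frac{10}{7} - 2478 = - \frac{17356}{7}$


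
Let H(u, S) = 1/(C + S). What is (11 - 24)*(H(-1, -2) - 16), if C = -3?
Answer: 1053/5 ≈ 210.60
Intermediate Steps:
H(u, S) = 1/(-3 + S)
(11 - 24)*(H(-1, -2) - 16) = (11 - 24)*(1/(-3 - 2) - 16) = -13*(1/(-5) - 16) = -13*(-⅕ - 16) = -13*(-81/5) = 1053/5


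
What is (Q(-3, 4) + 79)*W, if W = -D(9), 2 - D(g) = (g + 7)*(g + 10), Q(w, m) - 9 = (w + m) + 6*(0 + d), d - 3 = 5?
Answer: 41374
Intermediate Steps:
d = 8 (d = 3 + 5 = 8)
Q(w, m) = 57 + m + w (Q(w, m) = 9 + ((w + m) + 6*(0 + 8)) = 9 + ((m + w) + 6*8) = 9 + ((m + w) + 48) = 9 + (48 + m + w) = 57 + m + w)
D(g) = 2 - (7 + g)*(10 + g) (D(g) = 2 - (g + 7)*(g + 10) = 2 - (7 + g)*(10 + g))
W = 302 (W = -(-68 - 1*9² - 17*9) = -(-68 - 1*81 - 153) = -(-68 - 81 - 153) = -1*(-302) = 302)
(Q(-3, 4) + 79)*W = ((57 + 4 - 3) + 79)*302 = (58 + 79)*302 = 137*302 = 41374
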